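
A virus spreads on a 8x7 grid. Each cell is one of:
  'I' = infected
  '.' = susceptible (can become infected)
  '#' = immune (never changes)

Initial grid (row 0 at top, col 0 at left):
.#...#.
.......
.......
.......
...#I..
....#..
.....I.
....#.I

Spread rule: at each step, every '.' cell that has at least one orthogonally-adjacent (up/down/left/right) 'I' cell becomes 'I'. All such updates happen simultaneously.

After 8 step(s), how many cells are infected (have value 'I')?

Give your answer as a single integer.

Step 0 (initial): 3 infected
Step 1: +6 new -> 9 infected
Step 2: +6 new -> 15 infected
Step 3: +8 new -> 23 infected
Step 4: +10 new -> 33 infected
Step 5: +9 new -> 42 infected
Step 6: +7 new -> 49 infected
Step 7: +1 new -> 50 infected
Step 8: +1 new -> 51 infected

Answer: 51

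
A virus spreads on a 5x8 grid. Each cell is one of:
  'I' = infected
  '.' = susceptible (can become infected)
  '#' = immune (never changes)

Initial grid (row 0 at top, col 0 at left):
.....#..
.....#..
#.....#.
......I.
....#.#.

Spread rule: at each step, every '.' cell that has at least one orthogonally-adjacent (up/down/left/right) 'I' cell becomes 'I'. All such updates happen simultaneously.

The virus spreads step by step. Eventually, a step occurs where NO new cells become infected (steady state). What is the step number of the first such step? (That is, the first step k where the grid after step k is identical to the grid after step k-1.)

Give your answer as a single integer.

Answer: 10

Derivation:
Step 0 (initial): 1 infected
Step 1: +2 new -> 3 infected
Step 2: +5 new -> 8 infected
Step 3: +3 new -> 11 infected
Step 4: +6 new -> 17 infected
Step 5: +6 new -> 23 infected
Step 6: +5 new -> 28 infected
Step 7: +3 new -> 31 infected
Step 8: +2 new -> 33 infected
Step 9: +1 new -> 34 infected
Step 10: +0 new -> 34 infected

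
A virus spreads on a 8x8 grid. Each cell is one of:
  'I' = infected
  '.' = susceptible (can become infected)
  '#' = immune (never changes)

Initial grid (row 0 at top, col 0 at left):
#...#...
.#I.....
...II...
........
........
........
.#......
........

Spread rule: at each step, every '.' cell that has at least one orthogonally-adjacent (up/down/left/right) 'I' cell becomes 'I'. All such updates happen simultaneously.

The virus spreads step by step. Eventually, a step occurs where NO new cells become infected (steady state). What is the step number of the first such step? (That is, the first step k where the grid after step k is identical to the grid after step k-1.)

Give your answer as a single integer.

Answer: 9

Derivation:
Step 0 (initial): 3 infected
Step 1: +7 new -> 10 infected
Step 2: +9 new -> 19 infected
Step 3: +10 new -> 29 infected
Step 4: +11 new -> 40 infected
Step 5: +9 new -> 49 infected
Step 6: +5 new -> 54 infected
Step 7: +4 new -> 58 infected
Step 8: +2 new -> 60 infected
Step 9: +0 new -> 60 infected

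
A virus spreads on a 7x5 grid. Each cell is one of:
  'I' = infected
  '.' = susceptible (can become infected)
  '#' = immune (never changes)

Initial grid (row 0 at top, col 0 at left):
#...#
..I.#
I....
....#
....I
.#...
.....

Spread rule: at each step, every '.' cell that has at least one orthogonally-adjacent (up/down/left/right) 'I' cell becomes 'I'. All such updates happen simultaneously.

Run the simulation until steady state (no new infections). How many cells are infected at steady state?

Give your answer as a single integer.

Step 0 (initial): 3 infected
Step 1: +9 new -> 12 infected
Step 2: +10 new -> 22 infected
Step 3: +5 new -> 27 infected
Step 4: +2 new -> 29 infected
Step 5: +1 new -> 30 infected
Step 6: +0 new -> 30 infected

Answer: 30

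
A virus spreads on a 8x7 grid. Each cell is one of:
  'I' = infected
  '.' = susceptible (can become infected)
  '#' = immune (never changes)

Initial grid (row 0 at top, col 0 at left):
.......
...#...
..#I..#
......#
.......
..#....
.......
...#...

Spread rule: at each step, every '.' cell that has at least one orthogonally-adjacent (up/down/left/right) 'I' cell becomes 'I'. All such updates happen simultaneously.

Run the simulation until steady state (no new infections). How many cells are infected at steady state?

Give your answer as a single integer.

Step 0 (initial): 1 infected
Step 1: +2 new -> 3 infected
Step 2: +5 new -> 8 infected
Step 3: +7 new -> 15 infected
Step 4: +9 new -> 24 infected
Step 5: +10 new -> 34 infected
Step 6: +9 new -> 43 infected
Step 7: +5 new -> 48 infected
Step 8: +2 new -> 50 infected
Step 9: +0 new -> 50 infected

Answer: 50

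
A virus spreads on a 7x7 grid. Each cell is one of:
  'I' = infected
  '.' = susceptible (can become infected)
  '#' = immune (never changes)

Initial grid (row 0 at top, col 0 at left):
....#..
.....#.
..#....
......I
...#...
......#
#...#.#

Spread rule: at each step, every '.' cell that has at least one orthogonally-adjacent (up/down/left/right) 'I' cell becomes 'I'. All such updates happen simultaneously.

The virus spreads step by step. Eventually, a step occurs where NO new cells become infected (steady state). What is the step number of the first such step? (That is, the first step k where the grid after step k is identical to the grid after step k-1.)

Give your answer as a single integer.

Answer: 10

Derivation:
Step 0 (initial): 1 infected
Step 1: +3 new -> 4 infected
Step 2: +4 new -> 8 infected
Step 3: +5 new -> 13 infected
Step 4: +6 new -> 19 infected
Step 5: +4 new -> 23 infected
Step 6: +7 new -> 30 infected
Step 7: +6 new -> 36 infected
Step 8: +4 new -> 40 infected
Step 9: +1 new -> 41 infected
Step 10: +0 new -> 41 infected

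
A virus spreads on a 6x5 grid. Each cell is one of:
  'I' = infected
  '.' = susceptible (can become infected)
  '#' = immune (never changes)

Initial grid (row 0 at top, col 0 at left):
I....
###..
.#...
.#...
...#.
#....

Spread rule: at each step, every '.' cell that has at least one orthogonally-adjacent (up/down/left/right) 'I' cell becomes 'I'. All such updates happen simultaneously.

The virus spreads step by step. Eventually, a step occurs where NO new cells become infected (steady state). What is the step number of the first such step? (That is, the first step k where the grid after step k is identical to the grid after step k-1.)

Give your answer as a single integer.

Answer: 13

Derivation:
Step 0 (initial): 1 infected
Step 1: +1 new -> 2 infected
Step 2: +1 new -> 3 infected
Step 3: +1 new -> 4 infected
Step 4: +2 new -> 6 infected
Step 5: +2 new -> 8 infected
Step 6: +3 new -> 11 infected
Step 7: +2 new -> 13 infected
Step 8: +2 new -> 15 infected
Step 9: +3 new -> 18 infected
Step 10: +3 new -> 21 infected
Step 11: +1 new -> 22 infected
Step 12: +1 new -> 23 infected
Step 13: +0 new -> 23 infected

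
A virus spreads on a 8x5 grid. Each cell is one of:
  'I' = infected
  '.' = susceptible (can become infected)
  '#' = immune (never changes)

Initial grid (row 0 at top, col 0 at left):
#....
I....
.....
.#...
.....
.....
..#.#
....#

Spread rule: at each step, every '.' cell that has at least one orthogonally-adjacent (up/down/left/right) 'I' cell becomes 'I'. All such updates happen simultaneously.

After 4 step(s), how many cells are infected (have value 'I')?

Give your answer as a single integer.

Answer: 17

Derivation:
Step 0 (initial): 1 infected
Step 1: +2 new -> 3 infected
Step 2: +4 new -> 7 infected
Step 3: +4 new -> 11 infected
Step 4: +6 new -> 17 infected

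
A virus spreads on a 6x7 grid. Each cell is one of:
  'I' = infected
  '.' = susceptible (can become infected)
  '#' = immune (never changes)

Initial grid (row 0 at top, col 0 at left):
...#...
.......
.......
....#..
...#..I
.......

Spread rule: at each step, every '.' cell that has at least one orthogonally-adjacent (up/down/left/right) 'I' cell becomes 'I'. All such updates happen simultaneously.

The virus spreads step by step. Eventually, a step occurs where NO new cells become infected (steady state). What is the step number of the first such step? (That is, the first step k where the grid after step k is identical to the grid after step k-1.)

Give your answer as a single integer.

Step 0 (initial): 1 infected
Step 1: +3 new -> 4 infected
Step 2: +4 new -> 8 infected
Step 3: +3 new -> 11 infected
Step 4: +4 new -> 15 infected
Step 5: +4 new -> 19 infected
Step 6: +6 new -> 25 infected
Step 7: +5 new -> 30 infected
Step 8: +5 new -> 35 infected
Step 9: +3 new -> 38 infected
Step 10: +1 new -> 39 infected
Step 11: +0 new -> 39 infected

Answer: 11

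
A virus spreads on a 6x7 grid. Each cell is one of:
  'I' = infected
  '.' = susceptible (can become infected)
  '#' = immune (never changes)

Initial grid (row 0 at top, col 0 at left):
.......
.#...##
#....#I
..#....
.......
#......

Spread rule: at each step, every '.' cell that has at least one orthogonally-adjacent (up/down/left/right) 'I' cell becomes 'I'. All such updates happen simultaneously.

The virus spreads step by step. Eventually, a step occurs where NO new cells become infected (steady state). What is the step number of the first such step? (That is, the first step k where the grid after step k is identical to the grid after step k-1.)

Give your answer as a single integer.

Step 0 (initial): 1 infected
Step 1: +1 new -> 2 infected
Step 2: +2 new -> 4 infected
Step 3: +3 new -> 7 infected
Step 4: +4 new -> 11 infected
Step 5: +4 new -> 15 infected
Step 6: +5 new -> 20 infected
Step 7: +6 new -> 26 infected
Step 8: +5 new -> 31 infected
Step 9: +2 new -> 33 infected
Step 10: +1 new -> 34 infected
Step 11: +1 new -> 35 infected
Step 12: +0 new -> 35 infected

Answer: 12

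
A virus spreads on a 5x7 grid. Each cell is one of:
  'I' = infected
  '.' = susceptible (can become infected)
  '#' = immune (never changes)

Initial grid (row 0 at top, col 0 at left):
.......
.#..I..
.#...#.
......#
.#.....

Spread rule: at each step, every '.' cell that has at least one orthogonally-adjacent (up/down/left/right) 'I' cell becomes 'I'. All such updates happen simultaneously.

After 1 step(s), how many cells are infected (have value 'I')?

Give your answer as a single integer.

Answer: 5

Derivation:
Step 0 (initial): 1 infected
Step 1: +4 new -> 5 infected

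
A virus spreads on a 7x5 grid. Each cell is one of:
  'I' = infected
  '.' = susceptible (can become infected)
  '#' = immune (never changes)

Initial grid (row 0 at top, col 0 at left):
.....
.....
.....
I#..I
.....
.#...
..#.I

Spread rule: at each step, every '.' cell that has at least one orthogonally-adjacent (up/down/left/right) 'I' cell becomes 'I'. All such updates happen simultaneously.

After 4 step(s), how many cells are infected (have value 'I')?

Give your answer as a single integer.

Step 0 (initial): 3 infected
Step 1: +7 new -> 10 infected
Step 2: +9 new -> 19 infected
Step 3: +8 new -> 27 infected
Step 4: +4 new -> 31 infected

Answer: 31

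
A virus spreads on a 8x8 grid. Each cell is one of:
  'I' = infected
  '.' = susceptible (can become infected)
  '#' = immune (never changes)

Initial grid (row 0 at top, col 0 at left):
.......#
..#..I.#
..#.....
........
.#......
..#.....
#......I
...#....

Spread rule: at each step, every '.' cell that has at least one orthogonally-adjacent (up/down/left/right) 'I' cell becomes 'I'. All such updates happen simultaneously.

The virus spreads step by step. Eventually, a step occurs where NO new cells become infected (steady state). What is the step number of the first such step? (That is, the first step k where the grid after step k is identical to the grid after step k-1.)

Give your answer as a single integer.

Answer: 9

Derivation:
Step 0 (initial): 2 infected
Step 1: +7 new -> 9 infected
Step 2: +10 new -> 19 infected
Step 3: +11 new -> 30 infected
Step 4: +6 new -> 36 infected
Step 5: +5 new -> 41 infected
Step 6: +6 new -> 47 infected
Step 7: +5 new -> 52 infected
Step 8: +4 new -> 56 infected
Step 9: +0 new -> 56 infected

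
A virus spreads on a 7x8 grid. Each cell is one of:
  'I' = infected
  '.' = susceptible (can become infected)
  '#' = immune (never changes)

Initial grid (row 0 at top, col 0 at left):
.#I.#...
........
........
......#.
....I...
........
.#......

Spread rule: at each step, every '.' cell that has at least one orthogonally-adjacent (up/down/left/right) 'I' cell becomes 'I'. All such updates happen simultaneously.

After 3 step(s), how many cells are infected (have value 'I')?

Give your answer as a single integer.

Answer: 31

Derivation:
Step 0 (initial): 2 infected
Step 1: +6 new -> 8 infected
Step 2: +11 new -> 19 infected
Step 3: +12 new -> 31 infected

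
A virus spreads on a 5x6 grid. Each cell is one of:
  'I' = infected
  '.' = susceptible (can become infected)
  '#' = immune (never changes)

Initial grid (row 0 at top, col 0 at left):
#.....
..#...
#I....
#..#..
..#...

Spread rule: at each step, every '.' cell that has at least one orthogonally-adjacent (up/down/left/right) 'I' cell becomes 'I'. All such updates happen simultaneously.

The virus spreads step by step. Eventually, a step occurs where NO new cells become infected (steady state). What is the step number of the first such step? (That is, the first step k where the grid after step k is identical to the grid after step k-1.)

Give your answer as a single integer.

Step 0 (initial): 1 infected
Step 1: +3 new -> 4 infected
Step 2: +5 new -> 9 infected
Step 3: +4 new -> 13 infected
Step 4: +4 new -> 17 infected
Step 5: +4 new -> 21 infected
Step 6: +3 new -> 24 infected
Step 7: +0 new -> 24 infected

Answer: 7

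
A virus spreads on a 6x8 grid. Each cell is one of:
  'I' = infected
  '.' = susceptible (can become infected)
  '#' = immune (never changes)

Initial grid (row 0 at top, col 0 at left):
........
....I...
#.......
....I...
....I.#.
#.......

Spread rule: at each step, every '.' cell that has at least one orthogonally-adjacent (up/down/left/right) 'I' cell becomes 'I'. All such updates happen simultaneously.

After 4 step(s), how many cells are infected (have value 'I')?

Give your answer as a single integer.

Step 0 (initial): 3 infected
Step 1: +9 new -> 12 infected
Step 2: +11 new -> 23 infected
Step 3: +11 new -> 34 infected
Step 4: +10 new -> 44 infected

Answer: 44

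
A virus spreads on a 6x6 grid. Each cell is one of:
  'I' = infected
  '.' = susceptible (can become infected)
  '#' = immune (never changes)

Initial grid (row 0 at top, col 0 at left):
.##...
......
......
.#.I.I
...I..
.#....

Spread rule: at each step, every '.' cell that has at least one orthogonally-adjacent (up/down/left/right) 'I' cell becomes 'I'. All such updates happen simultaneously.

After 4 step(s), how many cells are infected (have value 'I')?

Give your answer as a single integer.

Step 0 (initial): 3 infected
Step 1: +8 new -> 11 infected
Step 2: +8 new -> 19 infected
Step 3: +6 new -> 25 infected
Step 4: +5 new -> 30 infected

Answer: 30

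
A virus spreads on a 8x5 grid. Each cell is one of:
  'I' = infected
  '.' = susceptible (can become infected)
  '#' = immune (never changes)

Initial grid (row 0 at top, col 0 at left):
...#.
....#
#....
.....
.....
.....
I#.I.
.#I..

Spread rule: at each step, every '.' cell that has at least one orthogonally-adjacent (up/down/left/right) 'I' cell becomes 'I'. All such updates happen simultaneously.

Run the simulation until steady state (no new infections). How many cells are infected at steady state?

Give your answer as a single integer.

Step 0 (initial): 3 infected
Step 1: +6 new -> 9 infected
Step 2: +6 new -> 15 infected
Step 3: +5 new -> 20 infected
Step 4: +4 new -> 24 infected
Step 5: +4 new -> 28 infected
Step 6: +2 new -> 30 infected
Step 7: +3 new -> 33 infected
Step 8: +1 new -> 34 infected
Step 9: +0 new -> 34 infected

Answer: 34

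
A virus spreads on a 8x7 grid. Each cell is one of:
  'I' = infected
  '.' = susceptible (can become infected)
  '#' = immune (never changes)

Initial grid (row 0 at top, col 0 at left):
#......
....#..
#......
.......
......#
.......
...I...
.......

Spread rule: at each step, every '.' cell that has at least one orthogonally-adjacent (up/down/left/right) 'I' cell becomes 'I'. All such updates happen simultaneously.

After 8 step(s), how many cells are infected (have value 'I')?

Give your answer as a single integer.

Answer: 51

Derivation:
Step 0 (initial): 1 infected
Step 1: +4 new -> 5 infected
Step 2: +7 new -> 12 infected
Step 3: +9 new -> 21 infected
Step 4: +9 new -> 30 infected
Step 5: +6 new -> 36 infected
Step 6: +6 new -> 42 infected
Step 7: +5 new -> 47 infected
Step 8: +4 new -> 51 infected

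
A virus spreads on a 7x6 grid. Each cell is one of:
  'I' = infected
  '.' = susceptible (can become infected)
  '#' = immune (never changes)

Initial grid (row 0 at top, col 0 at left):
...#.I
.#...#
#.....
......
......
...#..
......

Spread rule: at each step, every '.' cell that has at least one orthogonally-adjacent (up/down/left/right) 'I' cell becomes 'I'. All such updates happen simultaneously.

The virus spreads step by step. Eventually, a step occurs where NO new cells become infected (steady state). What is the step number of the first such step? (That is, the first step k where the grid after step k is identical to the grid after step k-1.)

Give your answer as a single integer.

Step 0 (initial): 1 infected
Step 1: +1 new -> 2 infected
Step 2: +1 new -> 3 infected
Step 3: +2 new -> 5 infected
Step 4: +4 new -> 9 infected
Step 5: +5 new -> 14 infected
Step 6: +6 new -> 20 infected
Step 7: +5 new -> 25 infected
Step 8: +6 new -> 31 infected
Step 9: +3 new -> 34 infected
Step 10: +2 new -> 36 infected
Step 11: +1 new -> 37 infected
Step 12: +0 new -> 37 infected

Answer: 12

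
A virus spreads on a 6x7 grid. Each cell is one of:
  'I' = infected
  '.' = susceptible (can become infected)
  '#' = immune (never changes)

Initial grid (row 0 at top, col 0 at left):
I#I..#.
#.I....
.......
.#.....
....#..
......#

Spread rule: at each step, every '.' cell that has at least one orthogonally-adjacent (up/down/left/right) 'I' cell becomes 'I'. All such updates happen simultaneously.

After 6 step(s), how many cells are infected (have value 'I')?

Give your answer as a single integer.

Step 0 (initial): 3 infected
Step 1: +4 new -> 7 infected
Step 2: +5 new -> 12 infected
Step 3: +5 new -> 17 infected
Step 4: +7 new -> 24 infected
Step 5: +6 new -> 30 infected
Step 6: +4 new -> 34 infected

Answer: 34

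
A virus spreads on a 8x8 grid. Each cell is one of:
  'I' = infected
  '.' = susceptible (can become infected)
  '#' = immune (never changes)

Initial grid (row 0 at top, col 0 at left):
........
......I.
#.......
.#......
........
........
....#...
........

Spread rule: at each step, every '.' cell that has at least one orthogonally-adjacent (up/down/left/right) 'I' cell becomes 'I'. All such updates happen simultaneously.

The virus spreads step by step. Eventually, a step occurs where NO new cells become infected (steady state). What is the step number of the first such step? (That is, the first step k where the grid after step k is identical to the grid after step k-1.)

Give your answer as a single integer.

Step 0 (initial): 1 infected
Step 1: +4 new -> 5 infected
Step 2: +6 new -> 11 infected
Step 3: +6 new -> 17 infected
Step 4: +7 new -> 24 infected
Step 5: +8 new -> 32 infected
Step 6: +9 new -> 41 infected
Step 7: +5 new -> 46 infected
Step 8: +4 new -> 50 infected
Step 9: +4 new -> 54 infected
Step 10: +4 new -> 58 infected
Step 11: +2 new -> 60 infected
Step 12: +1 new -> 61 infected
Step 13: +0 new -> 61 infected

Answer: 13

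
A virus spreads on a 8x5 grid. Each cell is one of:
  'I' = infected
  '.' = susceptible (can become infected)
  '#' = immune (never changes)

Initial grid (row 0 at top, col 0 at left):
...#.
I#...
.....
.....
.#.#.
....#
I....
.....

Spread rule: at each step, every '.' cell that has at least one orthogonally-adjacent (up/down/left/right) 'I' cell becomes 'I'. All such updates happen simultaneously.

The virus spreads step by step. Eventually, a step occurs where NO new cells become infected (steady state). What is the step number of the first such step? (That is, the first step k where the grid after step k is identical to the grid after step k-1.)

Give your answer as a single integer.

Answer: 8

Derivation:
Step 0 (initial): 2 infected
Step 1: +5 new -> 7 infected
Step 2: +7 new -> 14 infected
Step 3: +6 new -> 20 infected
Step 4: +7 new -> 27 infected
Step 5: +4 new -> 31 infected
Step 6: +2 new -> 33 infected
Step 7: +2 new -> 35 infected
Step 8: +0 new -> 35 infected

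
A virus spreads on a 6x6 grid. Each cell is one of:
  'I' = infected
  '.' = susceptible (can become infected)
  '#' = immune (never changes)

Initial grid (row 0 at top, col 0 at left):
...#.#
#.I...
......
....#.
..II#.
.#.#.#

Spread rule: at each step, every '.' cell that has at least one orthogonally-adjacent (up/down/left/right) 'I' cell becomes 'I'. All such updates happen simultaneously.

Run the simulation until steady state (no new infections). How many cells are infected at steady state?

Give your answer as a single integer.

Step 0 (initial): 3 infected
Step 1: +8 new -> 11 infected
Step 2: +6 new -> 17 infected
Step 3: +7 new -> 24 infected
Step 4: +1 new -> 25 infected
Step 5: +1 new -> 26 infected
Step 6: +1 new -> 27 infected
Step 7: +0 new -> 27 infected

Answer: 27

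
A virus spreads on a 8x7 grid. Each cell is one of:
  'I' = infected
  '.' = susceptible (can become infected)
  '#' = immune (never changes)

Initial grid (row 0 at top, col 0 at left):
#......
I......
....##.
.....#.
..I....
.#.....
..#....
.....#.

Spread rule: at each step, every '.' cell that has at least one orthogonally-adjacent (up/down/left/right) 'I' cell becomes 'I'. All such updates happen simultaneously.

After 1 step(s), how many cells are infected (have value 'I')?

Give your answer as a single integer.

Answer: 8

Derivation:
Step 0 (initial): 2 infected
Step 1: +6 new -> 8 infected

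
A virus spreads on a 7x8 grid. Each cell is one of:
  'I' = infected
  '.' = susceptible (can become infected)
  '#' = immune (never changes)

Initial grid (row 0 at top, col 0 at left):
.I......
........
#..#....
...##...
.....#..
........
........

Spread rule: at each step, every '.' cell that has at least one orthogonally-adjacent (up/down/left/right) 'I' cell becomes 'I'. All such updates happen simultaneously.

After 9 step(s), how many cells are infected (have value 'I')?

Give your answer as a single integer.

Answer: 45

Derivation:
Step 0 (initial): 1 infected
Step 1: +3 new -> 4 infected
Step 2: +4 new -> 8 infected
Step 3: +4 new -> 12 infected
Step 4: +5 new -> 17 infected
Step 5: +6 new -> 23 infected
Step 6: +7 new -> 30 infected
Step 7: +7 new -> 37 infected
Step 8: +4 new -> 41 infected
Step 9: +4 new -> 45 infected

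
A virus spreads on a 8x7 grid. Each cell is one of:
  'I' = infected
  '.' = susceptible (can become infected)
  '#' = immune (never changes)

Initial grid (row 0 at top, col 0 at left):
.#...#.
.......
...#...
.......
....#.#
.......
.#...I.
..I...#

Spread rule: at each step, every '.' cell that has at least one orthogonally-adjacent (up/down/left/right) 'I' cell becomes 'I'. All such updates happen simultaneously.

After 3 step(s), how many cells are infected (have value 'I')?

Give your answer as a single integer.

Answer: 21

Derivation:
Step 0 (initial): 2 infected
Step 1: +7 new -> 9 infected
Step 2: +7 new -> 16 infected
Step 3: +5 new -> 21 infected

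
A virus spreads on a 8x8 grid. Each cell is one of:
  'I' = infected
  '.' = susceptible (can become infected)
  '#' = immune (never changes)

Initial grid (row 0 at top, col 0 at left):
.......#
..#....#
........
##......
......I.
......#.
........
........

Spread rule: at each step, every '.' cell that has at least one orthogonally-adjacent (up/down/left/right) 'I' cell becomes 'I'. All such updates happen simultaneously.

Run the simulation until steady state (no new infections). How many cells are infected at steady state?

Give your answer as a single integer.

Step 0 (initial): 1 infected
Step 1: +3 new -> 4 infected
Step 2: +6 new -> 10 infected
Step 3: +8 new -> 18 infected
Step 4: +10 new -> 28 infected
Step 5: +9 new -> 37 infected
Step 6: +7 new -> 44 infected
Step 7: +5 new -> 49 infected
Step 8: +5 new -> 54 infected
Step 9: +3 new -> 57 infected
Step 10: +1 new -> 58 infected
Step 11: +0 new -> 58 infected

Answer: 58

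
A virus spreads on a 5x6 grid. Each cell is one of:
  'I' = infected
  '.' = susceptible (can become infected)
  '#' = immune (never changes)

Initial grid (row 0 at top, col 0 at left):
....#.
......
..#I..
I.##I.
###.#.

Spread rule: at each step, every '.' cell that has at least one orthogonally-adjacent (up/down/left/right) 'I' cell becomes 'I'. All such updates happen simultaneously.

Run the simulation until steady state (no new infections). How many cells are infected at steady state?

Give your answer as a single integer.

Step 0 (initial): 3 infected
Step 1: +5 new -> 8 infected
Step 2: +7 new -> 15 infected
Step 3: +4 new -> 19 infected
Step 4: +2 new -> 21 infected
Step 5: +0 new -> 21 infected

Answer: 21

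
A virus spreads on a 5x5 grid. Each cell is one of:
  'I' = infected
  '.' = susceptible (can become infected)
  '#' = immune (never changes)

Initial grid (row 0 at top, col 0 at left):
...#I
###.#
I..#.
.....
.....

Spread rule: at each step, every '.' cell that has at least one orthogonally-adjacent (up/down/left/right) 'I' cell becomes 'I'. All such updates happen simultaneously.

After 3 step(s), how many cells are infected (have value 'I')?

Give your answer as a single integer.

Step 0 (initial): 2 infected
Step 1: +2 new -> 4 infected
Step 2: +3 new -> 7 infected
Step 3: +2 new -> 9 infected

Answer: 9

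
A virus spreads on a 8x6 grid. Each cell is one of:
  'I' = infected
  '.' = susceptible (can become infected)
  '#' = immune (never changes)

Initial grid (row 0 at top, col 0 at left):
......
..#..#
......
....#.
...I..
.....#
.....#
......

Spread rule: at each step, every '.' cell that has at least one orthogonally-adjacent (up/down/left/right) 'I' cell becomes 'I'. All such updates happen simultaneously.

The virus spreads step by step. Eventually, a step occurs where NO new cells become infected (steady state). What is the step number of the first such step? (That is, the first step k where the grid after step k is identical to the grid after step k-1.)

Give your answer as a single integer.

Step 0 (initial): 1 infected
Step 1: +4 new -> 5 infected
Step 2: +7 new -> 12 infected
Step 3: +10 new -> 22 infected
Step 4: +9 new -> 31 infected
Step 5: +7 new -> 38 infected
Step 6: +4 new -> 42 infected
Step 7: +1 new -> 43 infected
Step 8: +0 new -> 43 infected

Answer: 8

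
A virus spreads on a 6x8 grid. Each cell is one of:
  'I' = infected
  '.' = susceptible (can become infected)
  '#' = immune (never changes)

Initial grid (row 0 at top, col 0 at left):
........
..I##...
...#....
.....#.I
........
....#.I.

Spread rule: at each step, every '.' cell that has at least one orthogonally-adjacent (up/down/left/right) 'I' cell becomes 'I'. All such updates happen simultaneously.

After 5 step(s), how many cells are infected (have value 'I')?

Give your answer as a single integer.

Step 0 (initial): 3 infected
Step 1: +9 new -> 12 infected
Step 2: +8 new -> 20 infected
Step 3: +10 new -> 30 infected
Step 4: +9 new -> 39 infected
Step 5: +3 new -> 42 infected

Answer: 42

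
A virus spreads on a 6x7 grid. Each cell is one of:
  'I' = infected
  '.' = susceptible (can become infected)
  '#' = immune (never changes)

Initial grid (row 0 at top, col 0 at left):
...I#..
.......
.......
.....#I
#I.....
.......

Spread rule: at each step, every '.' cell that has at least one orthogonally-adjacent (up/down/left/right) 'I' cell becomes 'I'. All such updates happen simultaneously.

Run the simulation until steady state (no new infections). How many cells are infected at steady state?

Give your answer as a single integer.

Answer: 39

Derivation:
Step 0 (initial): 3 infected
Step 1: +7 new -> 10 infected
Step 2: +14 new -> 24 infected
Step 3: +11 new -> 35 infected
Step 4: +4 new -> 39 infected
Step 5: +0 new -> 39 infected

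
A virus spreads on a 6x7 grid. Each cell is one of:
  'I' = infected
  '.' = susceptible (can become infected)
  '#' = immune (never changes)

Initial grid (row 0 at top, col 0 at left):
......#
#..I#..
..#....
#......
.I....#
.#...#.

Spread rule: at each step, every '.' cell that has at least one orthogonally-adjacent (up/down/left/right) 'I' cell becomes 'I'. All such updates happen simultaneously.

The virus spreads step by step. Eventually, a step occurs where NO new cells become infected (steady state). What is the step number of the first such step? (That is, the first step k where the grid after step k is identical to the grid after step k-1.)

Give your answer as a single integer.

Answer: 6

Derivation:
Step 0 (initial): 2 infected
Step 1: +6 new -> 8 infected
Step 2: +10 new -> 18 infected
Step 3: +7 new -> 25 infected
Step 4: +6 new -> 31 infected
Step 5: +2 new -> 33 infected
Step 6: +0 new -> 33 infected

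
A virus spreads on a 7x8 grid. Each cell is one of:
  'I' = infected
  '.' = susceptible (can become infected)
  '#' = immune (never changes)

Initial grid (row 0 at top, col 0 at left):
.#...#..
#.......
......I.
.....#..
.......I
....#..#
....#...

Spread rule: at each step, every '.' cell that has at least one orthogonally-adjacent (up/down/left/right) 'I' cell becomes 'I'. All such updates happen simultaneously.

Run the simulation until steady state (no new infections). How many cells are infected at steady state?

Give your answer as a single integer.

Answer: 48

Derivation:
Step 0 (initial): 2 infected
Step 1: +6 new -> 8 infected
Step 2: +6 new -> 14 infected
Step 3: +7 new -> 21 infected
Step 4: +7 new -> 28 infected
Step 5: +6 new -> 34 infected
Step 6: +7 new -> 41 infected
Step 7: +4 new -> 45 infected
Step 8: +2 new -> 47 infected
Step 9: +1 new -> 48 infected
Step 10: +0 new -> 48 infected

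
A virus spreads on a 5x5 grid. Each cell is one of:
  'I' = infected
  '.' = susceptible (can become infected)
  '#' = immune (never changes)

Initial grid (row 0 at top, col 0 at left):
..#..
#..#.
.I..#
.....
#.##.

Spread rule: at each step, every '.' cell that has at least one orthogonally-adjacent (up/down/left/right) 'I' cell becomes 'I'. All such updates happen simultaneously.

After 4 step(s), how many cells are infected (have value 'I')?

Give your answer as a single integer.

Answer: 14

Derivation:
Step 0 (initial): 1 infected
Step 1: +4 new -> 5 infected
Step 2: +6 new -> 11 infected
Step 3: +2 new -> 13 infected
Step 4: +1 new -> 14 infected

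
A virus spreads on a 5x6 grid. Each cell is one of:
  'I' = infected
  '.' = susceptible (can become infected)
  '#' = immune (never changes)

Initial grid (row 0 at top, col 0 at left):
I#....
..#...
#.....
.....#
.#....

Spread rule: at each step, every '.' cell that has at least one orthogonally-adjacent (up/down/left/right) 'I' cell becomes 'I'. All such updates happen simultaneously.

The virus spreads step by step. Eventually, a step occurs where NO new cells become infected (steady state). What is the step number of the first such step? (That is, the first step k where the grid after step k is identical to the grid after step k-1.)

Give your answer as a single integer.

Answer: 10

Derivation:
Step 0 (initial): 1 infected
Step 1: +1 new -> 2 infected
Step 2: +1 new -> 3 infected
Step 3: +1 new -> 4 infected
Step 4: +2 new -> 6 infected
Step 5: +3 new -> 9 infected
Step 6: +5 new -> 14 infected
Step 7: +5 new -> 19 infected
Step 8: +4 new -> 23 infected
Step 9: +2 new -> 25 infected
Step 10: +0 new -> 25 infected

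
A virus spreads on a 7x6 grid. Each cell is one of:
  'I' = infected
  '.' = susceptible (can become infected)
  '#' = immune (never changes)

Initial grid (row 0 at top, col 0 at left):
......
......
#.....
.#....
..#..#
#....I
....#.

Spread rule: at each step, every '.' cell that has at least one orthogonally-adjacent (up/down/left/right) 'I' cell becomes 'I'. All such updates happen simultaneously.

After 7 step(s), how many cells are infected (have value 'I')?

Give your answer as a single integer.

Answer: 31

Derivation:
Step 0 (initial): 1 infected
Step 1: +2 new -> 3 infected
Step 2: +2 new -> 5 infected
Step 3: +4 new -> 9 infected
Step 4: +5 new -> 14 infected
Step 5: +6 new -> 20 infected
Step 6: +6 new -> 26 infected
Step 7: +5 new -> 31 infected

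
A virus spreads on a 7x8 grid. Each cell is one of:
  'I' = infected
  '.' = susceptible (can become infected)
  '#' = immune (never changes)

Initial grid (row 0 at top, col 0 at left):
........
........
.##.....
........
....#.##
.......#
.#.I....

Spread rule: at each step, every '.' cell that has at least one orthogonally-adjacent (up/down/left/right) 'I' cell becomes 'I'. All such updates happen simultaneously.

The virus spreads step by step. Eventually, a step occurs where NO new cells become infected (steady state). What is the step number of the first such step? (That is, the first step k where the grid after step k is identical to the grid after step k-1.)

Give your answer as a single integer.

Step 0 (initial): 1 infected
Step 1: +3 new -> 4 infected
Step 2: +4 new -> 8 infected
Step 3: +5 new -> 13 infected
Step 4: +8 new -> 21 infected
Step 5: +6 new -> 27 infected
Step 6: +6 new -> 33 infected
Step 7: +7 new -> 40 infected
Step 8: +5 new -> 45 infected
Step 9: +3 new -> 48 infected
Step 10: +1 new -> 49 infected
Step 11: +0 new -> 49 infected

Answer: 11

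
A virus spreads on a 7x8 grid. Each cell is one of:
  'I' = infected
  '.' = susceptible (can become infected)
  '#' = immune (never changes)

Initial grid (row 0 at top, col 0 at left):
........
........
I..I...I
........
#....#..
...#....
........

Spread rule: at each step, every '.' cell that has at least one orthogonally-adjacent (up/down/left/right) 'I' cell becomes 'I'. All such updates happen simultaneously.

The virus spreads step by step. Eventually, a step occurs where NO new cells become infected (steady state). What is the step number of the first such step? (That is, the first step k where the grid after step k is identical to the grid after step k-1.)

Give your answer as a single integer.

Step 0 (initial): 3 infected
Step 1: +10 new -> 13 infected
Step 2: +14 new -> 27 infected
Step 3: +11 new -> 38 infected
Step 4: +6 new -> 44 infected
Step 5: +6 new -> 50 infected
Step 6: +3 new -> 53 infected
Step 7: +0 new -> 53 infected

Answer: 7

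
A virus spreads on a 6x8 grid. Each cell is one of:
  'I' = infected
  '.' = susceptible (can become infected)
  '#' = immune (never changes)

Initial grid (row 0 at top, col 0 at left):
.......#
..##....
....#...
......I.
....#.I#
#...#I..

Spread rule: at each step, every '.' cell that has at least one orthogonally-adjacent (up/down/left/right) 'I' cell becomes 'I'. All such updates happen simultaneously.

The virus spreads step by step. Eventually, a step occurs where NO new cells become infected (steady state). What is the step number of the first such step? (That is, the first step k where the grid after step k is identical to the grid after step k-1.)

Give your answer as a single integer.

Step 0 (initial): 3 infected
Step 1: +5 new -> 8 infected
Step 2: +5 new -> 13 infected
Step 3: +4 new -> 17 infected
Step 4: +5 new -> 22 infected
Step 5: +5 new -> 27 infected
Step 6: +5 new -> 32 infected
Step 7: +5 new -> 37 infected
Step 8: +2 new -> 39 infected
Step 9: +1 new -> 40 infected
Step 10: +0 new -> 40 infected

Answer: 10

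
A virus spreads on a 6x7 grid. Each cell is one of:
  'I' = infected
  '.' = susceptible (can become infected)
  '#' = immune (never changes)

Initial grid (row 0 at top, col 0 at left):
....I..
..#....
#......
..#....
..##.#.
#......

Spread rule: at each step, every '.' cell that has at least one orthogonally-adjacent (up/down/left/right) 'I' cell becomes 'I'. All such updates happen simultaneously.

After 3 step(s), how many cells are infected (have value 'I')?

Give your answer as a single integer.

Step 0 (initial): 1 infected
Step 1: +3 new -> 4 infected
Step 2: +5 new -> 9 infected
Step 3: +5 new -> 14 infected

Answer: 14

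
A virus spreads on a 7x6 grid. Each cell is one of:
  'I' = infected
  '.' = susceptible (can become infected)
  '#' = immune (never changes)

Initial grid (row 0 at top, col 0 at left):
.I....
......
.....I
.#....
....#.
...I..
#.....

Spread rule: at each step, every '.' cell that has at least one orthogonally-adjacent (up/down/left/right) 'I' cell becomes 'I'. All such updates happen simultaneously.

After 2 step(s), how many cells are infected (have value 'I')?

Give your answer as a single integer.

Answer: 28

Derivation:
Step 0 (initial): 3 infected
Step 1: +10 new -> 13 infected
Step 2: +15 new -> 28 infected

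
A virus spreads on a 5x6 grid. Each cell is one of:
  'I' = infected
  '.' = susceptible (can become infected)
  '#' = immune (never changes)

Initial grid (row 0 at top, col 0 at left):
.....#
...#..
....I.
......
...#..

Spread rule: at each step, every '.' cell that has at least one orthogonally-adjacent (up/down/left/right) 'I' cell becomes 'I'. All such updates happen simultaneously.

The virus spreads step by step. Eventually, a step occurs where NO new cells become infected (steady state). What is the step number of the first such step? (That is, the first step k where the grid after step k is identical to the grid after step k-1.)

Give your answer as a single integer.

Step 0 (initial): 1 infected
Step 1: +4 new -> 5 infected
Step 2: +6 new -> 11 infected
Step 3: +5 new -> 16 infected
Step 4: +5 new -> 21 infected
Step 5: +4 new -> 25 infected
Step 6: +2 new -> 27 infected
Step 7: +0 new -> 27 infected

Answer: 7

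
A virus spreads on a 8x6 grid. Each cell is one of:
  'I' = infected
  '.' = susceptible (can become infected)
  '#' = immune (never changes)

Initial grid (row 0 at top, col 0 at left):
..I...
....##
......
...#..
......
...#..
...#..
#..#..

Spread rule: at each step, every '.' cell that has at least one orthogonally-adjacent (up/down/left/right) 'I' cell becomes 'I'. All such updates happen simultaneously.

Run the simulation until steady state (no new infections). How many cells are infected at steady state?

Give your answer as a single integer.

Step 0 (initial): 1 infected
Step 1: +3 new -> 4 infected
Step 2: +5 new -> 9 infected
Step 3: +5 new -> 14 infected
Step 4: +4 new -> 18 infected
Step 5: +6 new -> 24 infected
Step 6: +5 new -> 29 infected
Step 7: +5 new -> 34 infected
Step 8: +4 new -> 38 infected
Step 9: +2 new -> 40 infected
Step 10: +1 new -> 41 infected
Step 11: +0 new -> 41 infected

Answer: 41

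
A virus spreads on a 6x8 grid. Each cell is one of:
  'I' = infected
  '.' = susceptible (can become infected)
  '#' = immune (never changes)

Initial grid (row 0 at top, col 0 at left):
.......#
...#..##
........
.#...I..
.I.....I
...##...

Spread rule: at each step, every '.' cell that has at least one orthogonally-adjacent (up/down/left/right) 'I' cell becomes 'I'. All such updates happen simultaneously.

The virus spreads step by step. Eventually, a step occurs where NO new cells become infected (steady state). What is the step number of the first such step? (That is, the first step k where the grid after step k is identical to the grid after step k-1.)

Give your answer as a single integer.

Answer: 7

Derivation:
Step 0 (initial): 3 infected
Step 1: +10 new -> 13 infected
Step 2: +13 new -> 26 infected
Step 3: +5 new -> 31 infected
Step 4: +5 new -> 36 infected
Step 5: +4 new -> 40 infected
Step 6: +1 new -> 41 infected
Step 7: +0 new -> 41 infected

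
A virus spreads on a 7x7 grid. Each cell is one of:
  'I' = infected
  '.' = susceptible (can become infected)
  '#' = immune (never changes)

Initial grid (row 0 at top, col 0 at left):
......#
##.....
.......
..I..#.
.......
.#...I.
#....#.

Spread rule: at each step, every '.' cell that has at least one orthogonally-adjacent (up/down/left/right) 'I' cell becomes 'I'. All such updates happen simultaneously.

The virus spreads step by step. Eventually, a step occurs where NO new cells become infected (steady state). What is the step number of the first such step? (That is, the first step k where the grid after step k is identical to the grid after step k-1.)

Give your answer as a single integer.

Step 0 (initial): 2 infected
Step 1: +7 new -> 9 infected
Step 2: +13 new -> 22 infected
Step 3: +8 new -> 30 infected
Step 4: +7 new -> 37 infected
Step 5: +4 new -> 41 infected
Step 6: +1 new -> 42 infected
Step 7: +0 new -> 42 infected

Answer: 7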